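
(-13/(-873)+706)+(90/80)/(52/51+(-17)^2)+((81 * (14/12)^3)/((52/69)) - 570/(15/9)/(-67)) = 317357950222217/359898398496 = 881.80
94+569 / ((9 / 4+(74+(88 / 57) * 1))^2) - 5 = 89.09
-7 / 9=-0.78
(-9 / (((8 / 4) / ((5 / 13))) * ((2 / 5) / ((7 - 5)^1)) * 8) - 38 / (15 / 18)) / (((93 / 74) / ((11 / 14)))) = -6586481 / 225680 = -29.19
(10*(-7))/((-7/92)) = 920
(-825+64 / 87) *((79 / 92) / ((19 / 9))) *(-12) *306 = 15601875426 / 12673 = 1231111.45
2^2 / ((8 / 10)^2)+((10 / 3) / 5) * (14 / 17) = 1387 / 204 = 6.80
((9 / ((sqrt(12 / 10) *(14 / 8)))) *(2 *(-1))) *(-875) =1500 *sqrt(30) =8215.84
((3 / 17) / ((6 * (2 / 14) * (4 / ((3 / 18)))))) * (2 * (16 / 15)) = 14 / 765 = 0.02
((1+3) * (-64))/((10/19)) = -2432/5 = -486.40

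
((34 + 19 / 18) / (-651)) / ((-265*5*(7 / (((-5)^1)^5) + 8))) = 78875 / 15522002622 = 0.00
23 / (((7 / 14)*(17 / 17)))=46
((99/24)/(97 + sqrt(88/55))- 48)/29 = -6015401/3637528- 11 * sqrt(10)/1818764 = -1.65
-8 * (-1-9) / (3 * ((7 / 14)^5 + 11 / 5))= 12800 / 1071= 11.95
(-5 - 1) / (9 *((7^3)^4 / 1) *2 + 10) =-3 / 124571584814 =-0.00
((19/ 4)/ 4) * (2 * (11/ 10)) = 209/ 80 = 2.61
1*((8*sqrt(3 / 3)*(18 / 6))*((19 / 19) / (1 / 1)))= 24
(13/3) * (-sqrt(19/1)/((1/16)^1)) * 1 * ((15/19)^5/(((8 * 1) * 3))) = -3.86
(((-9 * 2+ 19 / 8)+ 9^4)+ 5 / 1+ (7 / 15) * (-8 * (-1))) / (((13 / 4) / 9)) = 2359479 / 130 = 18149.84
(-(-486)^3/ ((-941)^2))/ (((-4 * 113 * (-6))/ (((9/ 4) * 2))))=43046721/ 200118706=0.22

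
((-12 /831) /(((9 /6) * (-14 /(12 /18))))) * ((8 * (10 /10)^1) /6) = 32 /52353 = 0.00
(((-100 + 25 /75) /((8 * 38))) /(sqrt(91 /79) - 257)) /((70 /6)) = 13 * sqrt(7189) /2413790400 + 263939 /2413790400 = 0.00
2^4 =16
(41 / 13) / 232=41 / 3016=0.01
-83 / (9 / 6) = -166 / 3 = -55.33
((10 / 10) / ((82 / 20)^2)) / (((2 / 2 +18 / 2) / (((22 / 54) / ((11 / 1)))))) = 10 / 45387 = 0.00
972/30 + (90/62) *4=5922/155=38.21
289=289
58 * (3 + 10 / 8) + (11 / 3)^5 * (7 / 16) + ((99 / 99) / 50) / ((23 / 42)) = 1199387323 / 2235600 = 536.49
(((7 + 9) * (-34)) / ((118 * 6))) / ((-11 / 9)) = 408 / 649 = 0.63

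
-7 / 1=-7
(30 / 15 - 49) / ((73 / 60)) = -2820 / 73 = -38.63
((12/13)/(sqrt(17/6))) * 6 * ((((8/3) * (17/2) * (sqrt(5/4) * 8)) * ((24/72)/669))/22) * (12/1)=256 * sqrt(510)/31889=0.18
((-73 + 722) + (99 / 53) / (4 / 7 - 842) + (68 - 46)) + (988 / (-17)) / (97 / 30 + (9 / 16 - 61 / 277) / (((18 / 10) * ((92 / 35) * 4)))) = 63624573350619419 / 97415878522990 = 653.12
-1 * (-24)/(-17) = -24/17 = -1.41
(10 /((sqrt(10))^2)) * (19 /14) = 19 /14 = 1.36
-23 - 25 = -48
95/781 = 0.12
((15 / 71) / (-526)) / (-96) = 5 / 1195072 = 0.00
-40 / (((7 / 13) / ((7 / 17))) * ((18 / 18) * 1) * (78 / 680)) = -800 / 3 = -266.67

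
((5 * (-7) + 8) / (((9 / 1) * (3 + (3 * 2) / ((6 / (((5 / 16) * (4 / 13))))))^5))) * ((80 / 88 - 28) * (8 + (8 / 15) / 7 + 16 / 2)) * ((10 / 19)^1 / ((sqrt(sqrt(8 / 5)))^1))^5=1195323456204800000 * 10^(1 / 4) / 20624722317071126023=0.10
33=33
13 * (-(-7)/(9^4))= 91/6561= 0.01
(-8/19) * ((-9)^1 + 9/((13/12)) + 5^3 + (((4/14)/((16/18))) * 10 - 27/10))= -52.56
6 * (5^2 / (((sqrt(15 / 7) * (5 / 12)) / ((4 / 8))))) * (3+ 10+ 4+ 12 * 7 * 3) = 3228 * sqrt(105) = 33077.16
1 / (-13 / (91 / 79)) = -7 / 79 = -0.09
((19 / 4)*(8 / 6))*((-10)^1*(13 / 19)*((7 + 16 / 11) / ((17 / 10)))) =-40300 / 187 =-215.51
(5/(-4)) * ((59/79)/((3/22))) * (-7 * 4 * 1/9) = 45430/2133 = 21.30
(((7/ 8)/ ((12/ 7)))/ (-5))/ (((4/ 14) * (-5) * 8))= 343/ 38400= 0.01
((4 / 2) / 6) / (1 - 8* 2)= -1 / 45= -0.02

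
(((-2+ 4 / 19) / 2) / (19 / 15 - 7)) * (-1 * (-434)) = 55335 / 817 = 67.73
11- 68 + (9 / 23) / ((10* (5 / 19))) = -65379 / 1150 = -56.85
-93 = -93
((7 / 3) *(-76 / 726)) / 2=-133 / 1089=-0.12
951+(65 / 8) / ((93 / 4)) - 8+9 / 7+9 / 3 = 1233821 / 1302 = 947.64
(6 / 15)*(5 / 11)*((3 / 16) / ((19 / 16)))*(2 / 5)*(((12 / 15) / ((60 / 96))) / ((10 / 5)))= 192 / 26125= 0.01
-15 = -15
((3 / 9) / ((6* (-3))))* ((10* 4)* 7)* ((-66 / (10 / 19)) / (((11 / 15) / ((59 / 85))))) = 31388 / 51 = 615.45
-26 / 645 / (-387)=26 / 249615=0.00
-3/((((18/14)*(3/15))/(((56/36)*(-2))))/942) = 34191.11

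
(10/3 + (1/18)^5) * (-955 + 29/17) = -17012413261/5353776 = -3177.65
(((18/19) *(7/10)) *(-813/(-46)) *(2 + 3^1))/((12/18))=153657/1748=87.90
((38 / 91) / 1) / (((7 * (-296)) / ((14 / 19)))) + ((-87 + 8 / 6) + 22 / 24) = -1141415 / 13468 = -84.75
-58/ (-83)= 58/ 83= 0.70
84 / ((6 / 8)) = 112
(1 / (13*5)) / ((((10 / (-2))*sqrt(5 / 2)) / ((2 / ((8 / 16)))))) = -4*sqrt(10) / 1625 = -0.01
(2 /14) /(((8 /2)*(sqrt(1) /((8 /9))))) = 2 /63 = 0.03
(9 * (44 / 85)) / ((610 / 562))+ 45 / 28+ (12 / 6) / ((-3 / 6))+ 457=333115053 / 725900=458.90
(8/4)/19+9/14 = 199/266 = 0.75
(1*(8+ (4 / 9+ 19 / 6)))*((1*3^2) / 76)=11 / 8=1.38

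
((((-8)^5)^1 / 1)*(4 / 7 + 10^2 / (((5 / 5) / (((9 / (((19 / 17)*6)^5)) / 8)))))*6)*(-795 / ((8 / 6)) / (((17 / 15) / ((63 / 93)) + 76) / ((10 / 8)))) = 66258243139608000 / 60582714233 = 1093682.31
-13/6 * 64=-416/3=-138.67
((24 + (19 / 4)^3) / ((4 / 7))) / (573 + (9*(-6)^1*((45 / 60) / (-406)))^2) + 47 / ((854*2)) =48046592453 / 112226196432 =0.43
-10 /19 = -0.53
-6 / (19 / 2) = -12 / 19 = -0.63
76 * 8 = 608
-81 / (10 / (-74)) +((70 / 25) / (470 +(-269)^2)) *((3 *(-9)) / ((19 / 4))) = 1382404707 / 2306315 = 599.40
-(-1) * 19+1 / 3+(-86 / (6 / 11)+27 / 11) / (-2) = 3199 / 33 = 96.94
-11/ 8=-1.38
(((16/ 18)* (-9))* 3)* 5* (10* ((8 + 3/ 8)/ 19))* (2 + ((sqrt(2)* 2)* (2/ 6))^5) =-20100/ 19 - 428800* sqrt(2)/ 1539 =-1451.93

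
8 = 8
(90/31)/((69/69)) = 90/31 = 2.90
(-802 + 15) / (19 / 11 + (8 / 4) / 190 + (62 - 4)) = -822415 / 62426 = -13.17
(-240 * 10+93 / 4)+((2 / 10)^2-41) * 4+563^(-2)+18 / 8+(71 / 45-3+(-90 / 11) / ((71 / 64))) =-283747932975127 / 111398755050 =-2547.14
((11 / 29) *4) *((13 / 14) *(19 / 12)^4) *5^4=11647439375 / 2104704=5534.00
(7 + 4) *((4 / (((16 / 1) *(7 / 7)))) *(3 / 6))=11 / 8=1.38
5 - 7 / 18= 83 / 18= 4.61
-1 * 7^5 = -16807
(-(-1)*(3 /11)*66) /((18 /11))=11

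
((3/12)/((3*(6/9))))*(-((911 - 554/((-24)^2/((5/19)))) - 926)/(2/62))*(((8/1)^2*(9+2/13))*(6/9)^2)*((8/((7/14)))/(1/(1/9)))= 4926438160/180063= 27359.53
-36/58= -18/29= -0.62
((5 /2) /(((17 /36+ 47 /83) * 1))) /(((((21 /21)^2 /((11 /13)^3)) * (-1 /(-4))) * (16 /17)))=84511845 /13634582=6.20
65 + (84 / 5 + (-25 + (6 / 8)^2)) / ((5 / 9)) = 20501 / 400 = 51.25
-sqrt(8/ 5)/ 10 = -sqrt(10)/ 25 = -0.13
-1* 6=-6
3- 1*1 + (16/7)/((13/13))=30/7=4.29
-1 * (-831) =831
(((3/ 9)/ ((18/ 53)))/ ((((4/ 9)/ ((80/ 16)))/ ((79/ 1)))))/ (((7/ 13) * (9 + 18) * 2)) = 272155/ 9072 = 30.00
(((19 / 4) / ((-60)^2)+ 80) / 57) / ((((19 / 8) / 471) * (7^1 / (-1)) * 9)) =-180866983 / 40937400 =-4.42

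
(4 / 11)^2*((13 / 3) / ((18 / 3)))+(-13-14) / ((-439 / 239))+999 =484665902 / 478071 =1013.79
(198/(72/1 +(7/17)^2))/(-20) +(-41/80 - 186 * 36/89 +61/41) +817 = 904277870267/1217715088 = 742.60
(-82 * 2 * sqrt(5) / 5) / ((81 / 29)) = -4756 * sqrt(5) / 405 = -26.26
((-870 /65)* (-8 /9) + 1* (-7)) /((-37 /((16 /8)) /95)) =-36290 /1443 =-25.15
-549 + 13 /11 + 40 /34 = -102222 /187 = -546.64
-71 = -71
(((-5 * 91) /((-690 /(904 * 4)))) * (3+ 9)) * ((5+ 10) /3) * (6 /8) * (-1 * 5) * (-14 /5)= 34550880 /23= 1502212.17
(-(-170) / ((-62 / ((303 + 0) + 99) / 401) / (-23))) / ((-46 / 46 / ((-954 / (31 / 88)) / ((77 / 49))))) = 16836568791840 / 961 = 17519842655.40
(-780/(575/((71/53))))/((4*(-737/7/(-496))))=-2.14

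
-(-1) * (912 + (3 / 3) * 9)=921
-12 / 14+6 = 36 / 7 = 5.14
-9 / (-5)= 9 / 5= 1.80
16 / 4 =4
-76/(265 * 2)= -38/265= -0.14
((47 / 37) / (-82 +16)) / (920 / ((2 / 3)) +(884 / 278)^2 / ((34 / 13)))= -908087 / 65293409676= -0.00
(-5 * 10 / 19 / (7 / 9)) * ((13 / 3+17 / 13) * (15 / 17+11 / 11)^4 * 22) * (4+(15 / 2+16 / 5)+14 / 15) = -1700161126400 / 20629687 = -82413.33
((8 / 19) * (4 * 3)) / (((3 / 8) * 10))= 128 / 95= 1.35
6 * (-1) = -6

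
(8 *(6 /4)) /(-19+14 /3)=-36 /43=-0.84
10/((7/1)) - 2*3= -32/7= -4.57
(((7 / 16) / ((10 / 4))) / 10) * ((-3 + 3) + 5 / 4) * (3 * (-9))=-189 / 320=-0.59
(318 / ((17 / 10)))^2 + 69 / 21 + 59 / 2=141706251 / 4046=35023.79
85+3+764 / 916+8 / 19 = 388349 / 4351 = 89.26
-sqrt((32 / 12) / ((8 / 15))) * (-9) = 20.12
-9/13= -0.69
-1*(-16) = 16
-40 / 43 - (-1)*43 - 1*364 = -321.93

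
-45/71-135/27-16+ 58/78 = -57845/2769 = -20.89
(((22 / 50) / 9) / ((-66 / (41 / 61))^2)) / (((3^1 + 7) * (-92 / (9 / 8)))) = -1681 / 271126944000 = -0.00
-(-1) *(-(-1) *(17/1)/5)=17/5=3.40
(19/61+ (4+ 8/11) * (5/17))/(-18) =-2157/22814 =-0.09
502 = 502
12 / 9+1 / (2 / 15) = 53 / 6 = 8.83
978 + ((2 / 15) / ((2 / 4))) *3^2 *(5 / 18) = 2936 / 3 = 978.67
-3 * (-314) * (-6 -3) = -8478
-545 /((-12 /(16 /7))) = 2180 /21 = 103.81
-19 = -19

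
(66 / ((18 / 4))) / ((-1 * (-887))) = 44 / 2661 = 0.02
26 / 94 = 0.28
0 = 0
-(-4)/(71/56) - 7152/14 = -252328/497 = -507.70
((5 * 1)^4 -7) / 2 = 309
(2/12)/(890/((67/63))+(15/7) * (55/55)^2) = 469/2360970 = 0.00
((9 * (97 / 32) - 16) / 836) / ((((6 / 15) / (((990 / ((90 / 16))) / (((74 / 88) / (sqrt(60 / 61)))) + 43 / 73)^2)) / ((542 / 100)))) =2435477 * sqrt(915) / 1647610 + 98731116507373369 / 12531748021760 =7923.19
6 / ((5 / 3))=18 / 5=3.60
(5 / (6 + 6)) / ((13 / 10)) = 0.32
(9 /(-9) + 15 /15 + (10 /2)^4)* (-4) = -2500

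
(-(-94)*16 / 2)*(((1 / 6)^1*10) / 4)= 940 / 3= 313.33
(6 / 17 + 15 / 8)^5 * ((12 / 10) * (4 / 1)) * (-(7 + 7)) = -53633042856603 / 14539335680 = -3688.82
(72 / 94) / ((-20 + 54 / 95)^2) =81225 / 40040663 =0.00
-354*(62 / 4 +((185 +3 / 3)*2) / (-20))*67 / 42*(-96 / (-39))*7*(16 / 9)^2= 501936128 / 5265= 95334.50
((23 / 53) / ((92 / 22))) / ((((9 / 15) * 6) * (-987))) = -0.00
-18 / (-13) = 18 / 13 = 1.38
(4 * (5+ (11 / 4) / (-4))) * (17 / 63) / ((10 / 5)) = 391 / 168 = 2.33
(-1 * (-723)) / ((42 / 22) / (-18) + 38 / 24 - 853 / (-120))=954360 / 11333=84.21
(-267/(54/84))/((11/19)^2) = -449806/363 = -1239.13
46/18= 23/9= 2.56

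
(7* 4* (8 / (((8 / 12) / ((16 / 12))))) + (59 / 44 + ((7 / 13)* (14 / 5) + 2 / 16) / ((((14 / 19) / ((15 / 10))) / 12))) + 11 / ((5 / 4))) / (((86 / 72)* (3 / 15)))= 179468379 / 86086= 2084.76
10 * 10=100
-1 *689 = -689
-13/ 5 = -2.60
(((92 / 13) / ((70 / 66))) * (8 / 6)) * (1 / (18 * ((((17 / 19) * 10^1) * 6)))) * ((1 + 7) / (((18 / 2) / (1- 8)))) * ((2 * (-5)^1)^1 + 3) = 538384 / 1342575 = 0.40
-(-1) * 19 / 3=19 / 3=6.33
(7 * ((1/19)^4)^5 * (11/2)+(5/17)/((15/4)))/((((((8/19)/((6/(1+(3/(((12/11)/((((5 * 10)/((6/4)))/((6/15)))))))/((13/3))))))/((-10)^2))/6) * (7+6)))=0.96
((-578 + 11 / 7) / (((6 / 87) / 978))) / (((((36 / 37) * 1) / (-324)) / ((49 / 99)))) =14820066765 / 11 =1347278796.82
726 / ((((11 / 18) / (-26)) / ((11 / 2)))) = -169884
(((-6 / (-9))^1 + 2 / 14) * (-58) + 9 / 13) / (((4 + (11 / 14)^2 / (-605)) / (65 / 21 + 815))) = -9463.70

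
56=56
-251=-251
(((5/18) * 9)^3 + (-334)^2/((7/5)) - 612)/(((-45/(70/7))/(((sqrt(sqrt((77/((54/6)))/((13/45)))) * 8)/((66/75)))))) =-36907025 * 13^(3/4) * 385^(1/4)/3003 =-372714.60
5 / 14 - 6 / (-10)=67 / 70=0.96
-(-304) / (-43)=-7.07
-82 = -82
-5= -5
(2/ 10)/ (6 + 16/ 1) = 1/ 110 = 0.01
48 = 48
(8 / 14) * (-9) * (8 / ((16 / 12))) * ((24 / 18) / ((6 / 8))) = -384 / 7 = -54.86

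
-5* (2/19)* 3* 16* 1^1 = -480/19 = -25.26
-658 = -658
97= 97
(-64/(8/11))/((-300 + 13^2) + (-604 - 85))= 22/205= 0.11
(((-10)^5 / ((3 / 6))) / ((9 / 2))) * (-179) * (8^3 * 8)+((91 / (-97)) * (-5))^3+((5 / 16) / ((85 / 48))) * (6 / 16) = 36402154016631089513 / 1117111752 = 32585955658.83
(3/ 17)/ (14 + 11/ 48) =0.01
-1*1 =-1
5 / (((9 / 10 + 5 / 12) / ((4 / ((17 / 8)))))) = 9600 / 1343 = 7.15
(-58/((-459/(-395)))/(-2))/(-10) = -2291/918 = -2.50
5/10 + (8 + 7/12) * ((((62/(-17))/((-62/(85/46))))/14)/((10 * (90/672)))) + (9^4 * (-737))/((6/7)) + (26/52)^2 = -23355253999/4140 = -5641365.70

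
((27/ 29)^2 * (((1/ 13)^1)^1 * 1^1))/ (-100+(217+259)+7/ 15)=10935/ 61738651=0.00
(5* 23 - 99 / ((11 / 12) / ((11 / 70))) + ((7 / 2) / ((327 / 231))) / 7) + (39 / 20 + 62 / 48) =9304643 / 91560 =101.62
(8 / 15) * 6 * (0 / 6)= 0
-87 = -87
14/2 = 7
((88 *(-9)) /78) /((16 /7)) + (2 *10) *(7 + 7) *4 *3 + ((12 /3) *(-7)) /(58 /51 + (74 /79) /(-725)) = 35920762479 /10784072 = 3330.91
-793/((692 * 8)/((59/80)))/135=-46787/59788800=-0.00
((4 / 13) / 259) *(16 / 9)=64 / 30303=0.00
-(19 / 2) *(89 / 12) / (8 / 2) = -1691 / 96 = -17.61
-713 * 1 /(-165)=713 /165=4.32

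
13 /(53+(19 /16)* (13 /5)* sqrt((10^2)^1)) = 0.15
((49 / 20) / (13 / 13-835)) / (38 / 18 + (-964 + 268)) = 147 / 34722200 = 0.00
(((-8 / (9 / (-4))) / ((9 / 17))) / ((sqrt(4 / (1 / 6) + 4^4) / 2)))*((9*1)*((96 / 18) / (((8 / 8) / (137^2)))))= 81682688*sqrt(70) / 945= 723181.37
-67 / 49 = -1.37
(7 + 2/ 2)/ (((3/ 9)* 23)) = 24/ 23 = 1.04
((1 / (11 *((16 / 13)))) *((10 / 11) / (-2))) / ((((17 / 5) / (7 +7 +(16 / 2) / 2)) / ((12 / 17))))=-8775 / 69938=-0.13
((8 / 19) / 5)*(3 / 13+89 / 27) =9904 / 33345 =0.30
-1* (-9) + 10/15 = 29/3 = 9.67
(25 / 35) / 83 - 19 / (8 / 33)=-364247 / 4648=-78.37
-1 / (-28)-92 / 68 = -627 / 476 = -1.32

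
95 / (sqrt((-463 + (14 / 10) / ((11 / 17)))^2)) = 275 / 1334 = 0.21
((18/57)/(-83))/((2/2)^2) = -0.00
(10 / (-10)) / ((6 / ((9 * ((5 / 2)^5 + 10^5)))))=-9609375 / 64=-150146.48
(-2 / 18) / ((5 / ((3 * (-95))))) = 19 / 3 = 6.33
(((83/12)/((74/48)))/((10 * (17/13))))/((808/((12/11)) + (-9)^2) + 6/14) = 21/50320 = 0.00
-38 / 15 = -2.53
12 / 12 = 1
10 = 10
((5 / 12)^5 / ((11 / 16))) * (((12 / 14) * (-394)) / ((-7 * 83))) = 615625 / 57979152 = 0.01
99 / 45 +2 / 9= 109 / 45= 2.42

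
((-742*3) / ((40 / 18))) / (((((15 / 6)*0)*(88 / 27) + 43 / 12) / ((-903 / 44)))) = 631071 / 110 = 5737.01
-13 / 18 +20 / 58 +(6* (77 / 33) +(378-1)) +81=471.62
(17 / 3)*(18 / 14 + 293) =35020 / 21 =1667.62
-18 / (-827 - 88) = 6 / 305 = 0.02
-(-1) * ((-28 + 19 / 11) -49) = -828 / 11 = -75.27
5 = 5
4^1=4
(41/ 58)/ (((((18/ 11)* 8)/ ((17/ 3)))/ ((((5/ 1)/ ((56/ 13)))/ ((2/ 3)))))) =498355/ 935424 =0.53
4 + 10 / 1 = 14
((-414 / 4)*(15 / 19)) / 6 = -1035 / 76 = -13.62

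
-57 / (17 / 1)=-57 / 17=-3.35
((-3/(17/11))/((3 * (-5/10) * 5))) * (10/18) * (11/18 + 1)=319/1377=0.23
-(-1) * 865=865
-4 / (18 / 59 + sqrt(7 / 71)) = -6.46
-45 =-45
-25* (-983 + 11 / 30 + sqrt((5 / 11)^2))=1620595 / 66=24554.47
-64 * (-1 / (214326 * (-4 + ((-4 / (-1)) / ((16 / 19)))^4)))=8192 / 13855854411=0.00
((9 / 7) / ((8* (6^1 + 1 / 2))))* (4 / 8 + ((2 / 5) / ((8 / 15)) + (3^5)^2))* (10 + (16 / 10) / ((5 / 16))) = 57396843 / 2600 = 22075.71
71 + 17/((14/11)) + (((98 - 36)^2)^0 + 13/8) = 4871/56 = 86.98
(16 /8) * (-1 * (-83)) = 166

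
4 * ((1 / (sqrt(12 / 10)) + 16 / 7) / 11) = 2 * sqrt(30) / 33 + 64 / 77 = 1.16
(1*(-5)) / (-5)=1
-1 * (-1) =1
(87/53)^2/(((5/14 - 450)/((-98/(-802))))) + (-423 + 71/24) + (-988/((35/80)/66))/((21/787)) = -46581137092689615119/8338715714280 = -5586128.45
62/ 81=0.77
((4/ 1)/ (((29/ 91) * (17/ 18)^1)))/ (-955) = -6552/ 470815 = -0.01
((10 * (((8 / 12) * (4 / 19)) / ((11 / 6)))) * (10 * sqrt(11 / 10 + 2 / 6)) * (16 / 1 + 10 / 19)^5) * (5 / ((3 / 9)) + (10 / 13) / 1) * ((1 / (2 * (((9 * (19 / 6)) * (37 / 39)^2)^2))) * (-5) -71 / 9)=-4811756444040881500923827200 * sqrt(1290) / 122895365492479183461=-1406251459.65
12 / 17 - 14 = -226 / 17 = -13.29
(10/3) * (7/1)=70/3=23.33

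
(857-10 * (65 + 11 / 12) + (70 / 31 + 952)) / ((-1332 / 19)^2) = 77358329 / 330005664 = 0.23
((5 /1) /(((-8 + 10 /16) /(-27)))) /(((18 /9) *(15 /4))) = 144 /59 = 2.44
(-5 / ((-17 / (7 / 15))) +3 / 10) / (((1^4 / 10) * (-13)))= -223 / 663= -0.34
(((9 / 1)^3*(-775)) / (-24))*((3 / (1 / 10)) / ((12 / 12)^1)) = 2824875 / 4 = 706218.75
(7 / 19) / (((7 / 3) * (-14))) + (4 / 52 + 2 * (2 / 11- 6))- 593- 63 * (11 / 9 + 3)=-33114769 / 38038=-870.57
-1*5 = -5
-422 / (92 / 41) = -8651 / 46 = -188.07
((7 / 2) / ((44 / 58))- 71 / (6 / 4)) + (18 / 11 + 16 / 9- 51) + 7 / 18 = -1079 / 12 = -89.92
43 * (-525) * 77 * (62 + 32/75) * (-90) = 9766324260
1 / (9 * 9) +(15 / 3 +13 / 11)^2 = 374665 / 9801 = 38.23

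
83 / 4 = 20.75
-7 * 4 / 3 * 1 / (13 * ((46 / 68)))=-952 / 897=-1.06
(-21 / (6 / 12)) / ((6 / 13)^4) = -199927 / 216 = -925.59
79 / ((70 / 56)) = 316 / 5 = 63.20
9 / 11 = 0.82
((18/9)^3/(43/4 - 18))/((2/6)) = -96/29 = -3.31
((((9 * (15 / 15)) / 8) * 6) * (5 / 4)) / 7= 135 / 112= 1.21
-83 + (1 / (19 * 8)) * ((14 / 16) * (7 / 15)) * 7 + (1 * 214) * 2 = 6293143 / 18240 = 345.02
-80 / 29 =-2.76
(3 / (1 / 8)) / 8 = 3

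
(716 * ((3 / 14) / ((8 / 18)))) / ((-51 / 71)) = -114381 / 238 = -480.59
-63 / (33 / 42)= -882 / 11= -80.18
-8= -8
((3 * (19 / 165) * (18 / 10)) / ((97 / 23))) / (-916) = -3933 / 24434300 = -0.00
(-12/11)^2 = 144/121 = 1.19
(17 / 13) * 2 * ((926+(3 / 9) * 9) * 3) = 94758 / 13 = 7289.08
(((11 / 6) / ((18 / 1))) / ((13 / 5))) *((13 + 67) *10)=11000 / 351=31.34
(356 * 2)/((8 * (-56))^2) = 89/25088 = 0.00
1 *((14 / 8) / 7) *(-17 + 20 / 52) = -54 / 13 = -4.15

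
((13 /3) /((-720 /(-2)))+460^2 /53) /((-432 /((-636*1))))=228528689 /38880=5877.80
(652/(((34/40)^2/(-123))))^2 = 1029023746560000/83521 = 12320539104.66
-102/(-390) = 17/65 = 0.26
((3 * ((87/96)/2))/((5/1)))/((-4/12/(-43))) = 11223/320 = 35.07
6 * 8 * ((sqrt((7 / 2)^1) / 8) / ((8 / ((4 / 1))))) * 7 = 21 * sqrt(14) / 2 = 39.29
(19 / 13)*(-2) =-38 / 13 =-2.92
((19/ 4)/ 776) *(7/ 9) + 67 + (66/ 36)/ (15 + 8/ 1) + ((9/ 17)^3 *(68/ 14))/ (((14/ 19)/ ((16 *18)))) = 3173491536275/ 9098839008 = 348.78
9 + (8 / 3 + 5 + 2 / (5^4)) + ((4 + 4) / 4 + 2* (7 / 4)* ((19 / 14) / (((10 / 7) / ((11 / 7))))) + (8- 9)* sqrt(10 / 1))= 20.73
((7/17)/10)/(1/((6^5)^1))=27216/85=320.19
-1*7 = -7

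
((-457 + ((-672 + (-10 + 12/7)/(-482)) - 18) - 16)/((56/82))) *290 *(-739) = 4309775814480/11809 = 364956881.57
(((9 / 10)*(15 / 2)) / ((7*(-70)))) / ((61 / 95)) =-513 / 23912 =-0.02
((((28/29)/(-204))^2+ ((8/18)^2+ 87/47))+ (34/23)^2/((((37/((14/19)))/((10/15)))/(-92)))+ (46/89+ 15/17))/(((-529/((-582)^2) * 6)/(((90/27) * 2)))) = -390224270328414542120/704377630206953127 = -554.00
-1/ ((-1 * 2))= 1/ 2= 0.50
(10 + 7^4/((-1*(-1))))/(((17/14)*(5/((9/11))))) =303786/935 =324.90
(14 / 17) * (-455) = -6370 / 17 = -374.71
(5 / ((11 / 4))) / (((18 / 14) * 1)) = 140 / 99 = 1.41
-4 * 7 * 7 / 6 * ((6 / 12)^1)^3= -49 / 12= -4.08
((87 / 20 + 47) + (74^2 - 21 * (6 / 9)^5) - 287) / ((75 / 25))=8484887 / 4860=1745.86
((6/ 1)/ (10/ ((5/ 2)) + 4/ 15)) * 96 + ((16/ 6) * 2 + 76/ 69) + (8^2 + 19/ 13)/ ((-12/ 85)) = -1156237/ 3588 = -322.25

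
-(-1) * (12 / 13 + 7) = 103 / 13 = 7.92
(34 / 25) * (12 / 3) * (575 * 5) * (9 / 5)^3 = 91212.48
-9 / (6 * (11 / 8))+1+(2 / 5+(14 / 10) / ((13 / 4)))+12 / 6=1959 / 715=2.74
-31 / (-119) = 31 / 119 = 0.26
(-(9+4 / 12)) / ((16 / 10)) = -35 / 6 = -5.83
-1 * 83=-83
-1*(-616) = 616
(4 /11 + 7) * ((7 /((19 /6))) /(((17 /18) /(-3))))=-183708 /3553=-51.71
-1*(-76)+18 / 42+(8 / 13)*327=25267 / 91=277.66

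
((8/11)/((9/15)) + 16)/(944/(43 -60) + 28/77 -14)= -4828/19401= -0.25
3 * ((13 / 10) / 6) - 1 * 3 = -47 / 20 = -2.35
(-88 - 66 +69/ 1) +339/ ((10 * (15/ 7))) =-3459/ 50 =-69.18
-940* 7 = -6580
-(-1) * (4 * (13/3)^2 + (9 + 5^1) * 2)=928/9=103.11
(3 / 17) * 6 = 18 / 17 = 1.06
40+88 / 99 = 368 / 9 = 40.89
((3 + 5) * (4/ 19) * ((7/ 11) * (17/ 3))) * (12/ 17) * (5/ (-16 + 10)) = -2240/ 627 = -3.57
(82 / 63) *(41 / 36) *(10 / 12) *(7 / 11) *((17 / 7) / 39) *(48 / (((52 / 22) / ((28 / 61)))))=1143080 / 2505087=0.46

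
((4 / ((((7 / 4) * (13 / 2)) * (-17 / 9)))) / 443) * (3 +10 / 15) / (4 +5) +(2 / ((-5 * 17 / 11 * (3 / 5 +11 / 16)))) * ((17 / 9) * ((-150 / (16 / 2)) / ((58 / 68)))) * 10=83.47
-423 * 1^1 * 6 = -2538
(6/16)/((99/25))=25/264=0.09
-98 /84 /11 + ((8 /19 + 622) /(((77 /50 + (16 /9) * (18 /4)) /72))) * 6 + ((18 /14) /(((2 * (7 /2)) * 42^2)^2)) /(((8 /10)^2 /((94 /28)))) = 8293482981498699443 /294251676719616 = 28185.00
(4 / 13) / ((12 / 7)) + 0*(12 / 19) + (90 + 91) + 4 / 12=7079 / 39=181.51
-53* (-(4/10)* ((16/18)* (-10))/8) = -212/9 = -23.56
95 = 95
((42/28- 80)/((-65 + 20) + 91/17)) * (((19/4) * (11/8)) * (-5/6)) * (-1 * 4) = 43.11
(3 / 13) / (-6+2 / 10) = -0.04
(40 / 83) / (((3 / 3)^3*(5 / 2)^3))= 64 / 2075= 0.03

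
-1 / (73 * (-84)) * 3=1 / 2044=0.00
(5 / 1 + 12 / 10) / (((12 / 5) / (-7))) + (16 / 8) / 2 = -205 / 12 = -17.08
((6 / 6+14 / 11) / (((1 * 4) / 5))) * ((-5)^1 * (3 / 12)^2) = -0.89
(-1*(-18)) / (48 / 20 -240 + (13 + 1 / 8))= -240 / 2993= -0.08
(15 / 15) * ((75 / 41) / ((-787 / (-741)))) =55575 / 32267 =1.72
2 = 2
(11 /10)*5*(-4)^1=-22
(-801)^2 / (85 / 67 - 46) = -530707 / 37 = -14343.43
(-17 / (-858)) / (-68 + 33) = -17 / 30030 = -0.00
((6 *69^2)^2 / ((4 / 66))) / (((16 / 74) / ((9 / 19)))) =2241800934021 / 76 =29497380710.80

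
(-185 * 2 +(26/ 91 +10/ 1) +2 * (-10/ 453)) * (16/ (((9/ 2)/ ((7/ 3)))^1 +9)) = -36505408/ 69309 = -526.71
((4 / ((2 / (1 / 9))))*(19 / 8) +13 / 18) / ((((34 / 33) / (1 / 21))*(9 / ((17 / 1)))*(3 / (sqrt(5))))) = 55*sqrt(5) / 1512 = 0.08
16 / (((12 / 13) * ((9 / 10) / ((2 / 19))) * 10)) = 104 / 513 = 0.20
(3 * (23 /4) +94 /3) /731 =583 /8772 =0.07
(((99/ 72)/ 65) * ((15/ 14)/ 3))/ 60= 11/ 87360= 0.00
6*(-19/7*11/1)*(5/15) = -418/7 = -59.71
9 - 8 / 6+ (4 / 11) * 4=301 / 33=9.12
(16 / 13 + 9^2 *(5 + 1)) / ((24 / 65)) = 15835 / 12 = 1319.58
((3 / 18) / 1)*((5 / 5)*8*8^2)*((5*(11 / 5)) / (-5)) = -2816 / 15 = -187.73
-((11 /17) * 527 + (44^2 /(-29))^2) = -4034877 /841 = -4797.71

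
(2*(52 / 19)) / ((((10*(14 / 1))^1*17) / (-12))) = -312 / 11305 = -0.03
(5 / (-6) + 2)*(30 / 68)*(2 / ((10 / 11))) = 77 / 68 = 1.13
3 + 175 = 178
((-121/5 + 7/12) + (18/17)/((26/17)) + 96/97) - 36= -4383337/75660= -57.93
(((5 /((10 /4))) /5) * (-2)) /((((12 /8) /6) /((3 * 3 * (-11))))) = 1584 /5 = 316.80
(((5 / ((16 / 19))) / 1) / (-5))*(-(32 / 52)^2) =76 / 169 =0.45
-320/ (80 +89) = -320/ 169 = -1.89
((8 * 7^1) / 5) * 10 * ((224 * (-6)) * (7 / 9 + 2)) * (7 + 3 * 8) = -38886400 / 3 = -12962133.33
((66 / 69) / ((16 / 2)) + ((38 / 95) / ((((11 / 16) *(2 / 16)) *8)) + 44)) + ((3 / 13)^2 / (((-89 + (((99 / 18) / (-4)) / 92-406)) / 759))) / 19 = 198787055719 / 4447427660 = 44.70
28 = 28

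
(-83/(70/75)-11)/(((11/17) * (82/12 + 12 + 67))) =-71349/39655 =-1.80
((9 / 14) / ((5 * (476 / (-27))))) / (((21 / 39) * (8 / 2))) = -3159 / 932960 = -0.00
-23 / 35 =-0.66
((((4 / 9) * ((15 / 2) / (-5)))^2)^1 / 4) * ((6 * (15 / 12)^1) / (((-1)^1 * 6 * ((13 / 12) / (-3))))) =5 / 13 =0.38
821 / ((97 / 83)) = 68143 / 97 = 702.51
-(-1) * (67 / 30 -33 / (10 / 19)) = -907 / 15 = -60.47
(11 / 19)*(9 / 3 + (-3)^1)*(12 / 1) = 0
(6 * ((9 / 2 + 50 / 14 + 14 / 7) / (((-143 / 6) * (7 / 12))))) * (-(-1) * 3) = -91368 / 7007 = -13.04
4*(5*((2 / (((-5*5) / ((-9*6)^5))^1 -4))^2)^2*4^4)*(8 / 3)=9710327383019379275902659152701418373120 / 11379289282411567622050070520894451681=853.33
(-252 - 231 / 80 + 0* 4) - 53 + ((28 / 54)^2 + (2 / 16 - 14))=-18749509 / 58320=-321.49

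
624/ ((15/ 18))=3744/ 5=748.80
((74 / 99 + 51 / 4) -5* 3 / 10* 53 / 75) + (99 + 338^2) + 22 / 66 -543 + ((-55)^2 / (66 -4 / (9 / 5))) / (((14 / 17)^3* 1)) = 444003228808159 / 3898263600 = 113897.69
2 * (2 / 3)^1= 4 / 3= 1.33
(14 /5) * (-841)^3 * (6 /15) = -16655052988 /25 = -666202119.52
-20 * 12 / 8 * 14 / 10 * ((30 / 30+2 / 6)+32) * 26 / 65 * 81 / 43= -45360 / 43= -1054.88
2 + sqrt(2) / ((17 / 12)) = 12*sqrt(2) / 17 + 2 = 3.00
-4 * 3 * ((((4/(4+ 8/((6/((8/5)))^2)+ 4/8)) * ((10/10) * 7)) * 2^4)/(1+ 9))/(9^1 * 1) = -26880/2281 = -11.78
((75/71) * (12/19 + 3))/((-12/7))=-12075/5396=-2.24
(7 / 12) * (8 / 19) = 14 / 57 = 0.25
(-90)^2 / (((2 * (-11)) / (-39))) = 157950 / 11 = 14359.09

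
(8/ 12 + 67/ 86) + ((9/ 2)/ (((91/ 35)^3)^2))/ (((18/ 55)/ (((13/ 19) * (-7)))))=4486691357/ 3640156572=1.23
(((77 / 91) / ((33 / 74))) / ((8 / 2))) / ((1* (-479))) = -37 / 37362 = -0.00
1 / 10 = 0.10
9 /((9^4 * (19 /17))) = 0.00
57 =57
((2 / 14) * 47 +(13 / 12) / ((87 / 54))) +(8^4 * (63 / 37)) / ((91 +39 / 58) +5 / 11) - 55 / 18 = 317996246885 / 3973266423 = 80.03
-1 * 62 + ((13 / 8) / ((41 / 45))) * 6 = -8413 / 164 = -51.30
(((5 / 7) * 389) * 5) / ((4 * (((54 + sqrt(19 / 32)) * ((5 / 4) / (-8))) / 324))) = -8711608320 / 653051 + 20165760 * sqrt(38) / 653051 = -13149.51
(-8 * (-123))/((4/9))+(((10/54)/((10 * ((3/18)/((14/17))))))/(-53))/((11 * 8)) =789946337/356796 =2214.00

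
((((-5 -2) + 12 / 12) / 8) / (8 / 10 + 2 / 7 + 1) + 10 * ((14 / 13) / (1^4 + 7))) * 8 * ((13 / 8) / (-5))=-749 / 292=-2.57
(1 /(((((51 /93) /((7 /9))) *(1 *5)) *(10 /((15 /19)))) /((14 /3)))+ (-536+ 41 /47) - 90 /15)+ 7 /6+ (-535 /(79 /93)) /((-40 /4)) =-476.88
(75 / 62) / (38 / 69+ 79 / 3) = 1035 / 23002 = 0.04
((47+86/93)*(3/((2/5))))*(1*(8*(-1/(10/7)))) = -62398/31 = -2012.84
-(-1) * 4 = 4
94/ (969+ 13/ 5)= 235/ 2429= 0.10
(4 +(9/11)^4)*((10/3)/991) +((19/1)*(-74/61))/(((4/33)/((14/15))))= -2355998918533/13275946365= -177.46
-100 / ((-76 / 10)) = 250 / 19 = 13.16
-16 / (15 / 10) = -32 / 3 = -10.67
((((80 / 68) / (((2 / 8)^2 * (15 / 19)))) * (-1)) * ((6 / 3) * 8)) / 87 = -19456 / 4437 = -4.38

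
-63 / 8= -7.88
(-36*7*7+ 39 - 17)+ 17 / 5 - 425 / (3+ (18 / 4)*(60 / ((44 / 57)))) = -67513123 / 38805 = -1739.80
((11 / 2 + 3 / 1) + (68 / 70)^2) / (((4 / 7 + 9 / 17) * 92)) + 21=88975529 / 4218200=21.09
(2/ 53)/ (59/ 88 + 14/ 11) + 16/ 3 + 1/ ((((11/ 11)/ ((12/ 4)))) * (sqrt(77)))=3 * sqrt(77)/ 77 + 48512/ 9063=5.69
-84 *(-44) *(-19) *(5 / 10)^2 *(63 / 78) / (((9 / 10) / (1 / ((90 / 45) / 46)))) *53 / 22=-11348890 / 13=-872991.54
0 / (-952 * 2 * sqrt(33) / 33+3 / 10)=0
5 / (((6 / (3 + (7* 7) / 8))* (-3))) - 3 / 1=-797 / 144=-5.53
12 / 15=4 / 5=0.80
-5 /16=-0.31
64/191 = 0.34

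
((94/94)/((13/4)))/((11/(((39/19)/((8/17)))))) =51/418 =0.12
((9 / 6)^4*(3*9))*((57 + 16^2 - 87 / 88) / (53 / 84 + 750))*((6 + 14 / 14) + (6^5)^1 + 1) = 1226970162747 / 2774332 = 442257.87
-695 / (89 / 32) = -22240 / 89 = -249.89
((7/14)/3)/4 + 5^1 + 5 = 241/24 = 10.04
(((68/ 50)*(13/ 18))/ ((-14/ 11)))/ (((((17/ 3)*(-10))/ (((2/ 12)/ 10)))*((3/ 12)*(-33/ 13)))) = -0.00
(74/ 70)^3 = 50653/ 42875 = 1.18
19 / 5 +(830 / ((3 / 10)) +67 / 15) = 41624 / 15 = 2774.93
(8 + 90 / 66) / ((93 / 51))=1751 / 341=5.13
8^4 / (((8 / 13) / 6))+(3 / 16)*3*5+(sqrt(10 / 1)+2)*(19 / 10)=19*sqrt(10) / 10+3195409 / 80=39948.62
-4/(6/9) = -6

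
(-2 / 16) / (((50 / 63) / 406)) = -12789 / 200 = -63.94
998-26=972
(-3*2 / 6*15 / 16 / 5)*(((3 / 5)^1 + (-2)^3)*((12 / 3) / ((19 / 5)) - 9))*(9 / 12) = -50283 / 6080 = -8.27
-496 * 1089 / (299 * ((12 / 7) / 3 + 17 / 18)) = -68058144 / 57109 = -1191.72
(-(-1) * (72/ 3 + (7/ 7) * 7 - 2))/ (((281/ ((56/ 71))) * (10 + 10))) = 406/ 99755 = 0.00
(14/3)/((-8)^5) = -7/49152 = -0.00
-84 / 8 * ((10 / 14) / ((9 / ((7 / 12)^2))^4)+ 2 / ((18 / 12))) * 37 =-974224354529657 / 1880739938304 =-518.00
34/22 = 17/11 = 1.55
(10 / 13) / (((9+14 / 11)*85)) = 22 / 24973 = 0.00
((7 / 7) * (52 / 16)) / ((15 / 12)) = 13 / 5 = 2.60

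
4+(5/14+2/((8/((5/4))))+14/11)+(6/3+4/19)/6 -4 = 54091/23408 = 2.31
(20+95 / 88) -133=-9849 / 88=-111.92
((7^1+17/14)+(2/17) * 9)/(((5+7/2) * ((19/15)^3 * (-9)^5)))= -275875/30346280559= -0.00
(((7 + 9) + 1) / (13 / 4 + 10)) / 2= 34 / 53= 0.64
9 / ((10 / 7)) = 63 / 10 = 6.30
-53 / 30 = -1.77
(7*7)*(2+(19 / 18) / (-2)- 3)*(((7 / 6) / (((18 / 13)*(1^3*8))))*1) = -245245 / 31104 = -7.88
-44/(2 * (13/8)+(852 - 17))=-176/3353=-0.05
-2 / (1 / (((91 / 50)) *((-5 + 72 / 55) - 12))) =78533 / 1375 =57.11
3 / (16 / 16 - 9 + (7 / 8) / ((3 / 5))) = -72 / 157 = -0.46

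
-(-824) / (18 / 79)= 32548 / 9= 3616.44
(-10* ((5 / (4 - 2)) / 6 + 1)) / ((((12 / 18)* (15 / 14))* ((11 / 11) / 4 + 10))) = -238 / 123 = -1.93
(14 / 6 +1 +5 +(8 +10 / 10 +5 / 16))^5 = 435930295269007 / 254803968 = 1710845.79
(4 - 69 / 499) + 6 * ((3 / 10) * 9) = 50054 / 2495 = 20.06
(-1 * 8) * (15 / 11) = -120 / 11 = -10.91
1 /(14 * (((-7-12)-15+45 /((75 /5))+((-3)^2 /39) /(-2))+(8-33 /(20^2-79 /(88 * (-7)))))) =-3204227 /1040636849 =-0.00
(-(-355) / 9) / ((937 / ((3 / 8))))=355 / 22488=0.02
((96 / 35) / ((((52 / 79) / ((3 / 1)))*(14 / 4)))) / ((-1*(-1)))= 11376 / 3185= 3.57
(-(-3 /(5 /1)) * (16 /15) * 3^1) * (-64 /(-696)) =128 /725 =0.18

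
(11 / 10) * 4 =22 / 5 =4.40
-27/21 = -9/7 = -1.29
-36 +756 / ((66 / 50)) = 5904 / 11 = 536.73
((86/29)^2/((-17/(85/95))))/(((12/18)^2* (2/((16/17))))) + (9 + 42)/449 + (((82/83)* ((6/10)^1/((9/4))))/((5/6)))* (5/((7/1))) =-53388756703/354316188835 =-0.15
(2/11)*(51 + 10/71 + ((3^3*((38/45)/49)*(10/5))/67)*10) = 23905898/2564023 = 9.32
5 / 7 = 0.71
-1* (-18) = 18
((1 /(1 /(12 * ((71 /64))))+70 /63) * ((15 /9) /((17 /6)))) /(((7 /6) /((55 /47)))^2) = 31414625 /3680194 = 8.54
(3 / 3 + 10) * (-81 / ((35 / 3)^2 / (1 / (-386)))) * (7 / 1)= 8019 / 67550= 0.12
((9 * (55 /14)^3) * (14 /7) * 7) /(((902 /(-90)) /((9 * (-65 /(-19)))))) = -23469.98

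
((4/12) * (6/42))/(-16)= -1/336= -0.00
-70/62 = -35/31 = -1.13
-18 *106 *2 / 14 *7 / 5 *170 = -64872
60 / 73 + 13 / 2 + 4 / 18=9913 / 1314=7.54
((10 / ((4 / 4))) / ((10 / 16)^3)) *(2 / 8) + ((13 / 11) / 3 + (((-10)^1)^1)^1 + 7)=6298 / 825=7.63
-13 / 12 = -1.08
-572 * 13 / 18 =-3718 / 9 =-413.11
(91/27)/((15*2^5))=0.01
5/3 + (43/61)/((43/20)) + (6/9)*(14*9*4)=61853/183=337.99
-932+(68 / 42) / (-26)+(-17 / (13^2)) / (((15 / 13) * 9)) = -880808 / 945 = -932.07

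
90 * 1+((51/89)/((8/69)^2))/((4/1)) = 2293371/22784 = 100.66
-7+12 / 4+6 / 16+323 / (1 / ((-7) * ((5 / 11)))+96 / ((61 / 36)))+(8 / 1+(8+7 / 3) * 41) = 65909443 / 151944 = 433.77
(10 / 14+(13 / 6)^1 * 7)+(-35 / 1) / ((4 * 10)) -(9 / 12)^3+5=26321 / 1344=19.58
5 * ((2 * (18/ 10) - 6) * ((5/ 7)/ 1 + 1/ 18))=-194/ 21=-9.24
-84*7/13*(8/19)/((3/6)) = -9408/247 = -38.09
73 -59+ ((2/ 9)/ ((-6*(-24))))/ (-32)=290303/ 20736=14.00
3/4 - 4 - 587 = -2361/4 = -590.25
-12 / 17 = -0.71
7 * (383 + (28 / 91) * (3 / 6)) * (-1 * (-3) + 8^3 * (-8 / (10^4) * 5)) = 4149173 / 1625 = 2553.34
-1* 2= -2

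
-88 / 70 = -44 / 35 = -1.26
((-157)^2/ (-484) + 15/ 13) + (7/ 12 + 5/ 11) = -229985/ 4719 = -48.74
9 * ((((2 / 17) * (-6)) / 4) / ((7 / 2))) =-54 / 119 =-0.45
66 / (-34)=-33 / 17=-1.94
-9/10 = -0.90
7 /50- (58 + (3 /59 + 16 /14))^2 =-29881596467 /8528450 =-3503.75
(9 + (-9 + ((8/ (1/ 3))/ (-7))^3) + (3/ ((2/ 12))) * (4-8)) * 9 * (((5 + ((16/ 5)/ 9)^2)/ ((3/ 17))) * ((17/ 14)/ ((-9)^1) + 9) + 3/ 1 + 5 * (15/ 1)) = -15703314436/ 46305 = -339127.84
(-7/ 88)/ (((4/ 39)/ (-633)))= 172809/ 352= 490.93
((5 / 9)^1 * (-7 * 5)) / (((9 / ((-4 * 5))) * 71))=3500 / 5751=0.61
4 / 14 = 2 / 7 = 0.29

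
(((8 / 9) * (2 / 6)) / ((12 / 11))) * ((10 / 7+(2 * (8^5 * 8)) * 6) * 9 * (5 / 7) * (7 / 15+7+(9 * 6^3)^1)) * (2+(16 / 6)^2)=1162808867268928 / 11907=97657585224.57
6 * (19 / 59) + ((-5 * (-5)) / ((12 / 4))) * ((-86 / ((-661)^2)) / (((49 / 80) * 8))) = 7320653618 / 3789415833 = 1.93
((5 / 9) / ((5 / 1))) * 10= 10 / 9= 1.11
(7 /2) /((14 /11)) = 11 /4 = 2.75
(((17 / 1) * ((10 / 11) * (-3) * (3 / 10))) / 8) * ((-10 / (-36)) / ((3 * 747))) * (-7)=595 / 394416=0.00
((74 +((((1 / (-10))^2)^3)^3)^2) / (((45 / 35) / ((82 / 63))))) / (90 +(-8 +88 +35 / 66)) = 11124666666666666666666666666666666666817 / 25323750000000000000000000000000000000000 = 0.44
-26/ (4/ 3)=-39/ 2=-19.50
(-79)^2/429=6241/429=14.55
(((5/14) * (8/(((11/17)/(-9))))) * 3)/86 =-4590/3311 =-1.39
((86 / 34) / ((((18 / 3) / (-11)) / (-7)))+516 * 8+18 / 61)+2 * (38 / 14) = 181453997 / 43554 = 4166.18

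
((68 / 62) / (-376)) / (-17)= 1 / 5828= 0.00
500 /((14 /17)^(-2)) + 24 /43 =339.66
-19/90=-0.21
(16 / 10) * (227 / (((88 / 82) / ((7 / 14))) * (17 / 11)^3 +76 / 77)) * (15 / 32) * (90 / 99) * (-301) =-3235625085 / 618808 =-5228.80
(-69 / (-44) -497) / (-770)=21799 / 33880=0.64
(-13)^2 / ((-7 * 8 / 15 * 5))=-507 / 56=-9.05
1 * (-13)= -13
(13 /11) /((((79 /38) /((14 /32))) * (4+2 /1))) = 1729 /41712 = 0.04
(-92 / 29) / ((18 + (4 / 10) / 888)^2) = -453412800 / 46309564109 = -0.01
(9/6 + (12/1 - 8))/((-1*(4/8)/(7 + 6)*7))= -143/7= -20.43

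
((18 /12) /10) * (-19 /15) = -0.19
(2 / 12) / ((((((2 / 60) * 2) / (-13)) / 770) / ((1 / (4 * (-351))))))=1925 / 108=17.82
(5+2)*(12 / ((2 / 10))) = 420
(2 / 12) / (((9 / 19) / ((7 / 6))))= 133 / 324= 0.41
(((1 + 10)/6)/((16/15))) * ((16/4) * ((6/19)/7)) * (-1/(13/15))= -0.36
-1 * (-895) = 895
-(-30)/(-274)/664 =-15/90968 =-0.00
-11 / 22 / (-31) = 1 / 62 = 0.02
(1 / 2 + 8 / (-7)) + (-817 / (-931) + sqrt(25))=513 / 98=5.23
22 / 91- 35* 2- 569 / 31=-248567 / 2821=-88.11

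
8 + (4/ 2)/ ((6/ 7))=31/ 3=10.33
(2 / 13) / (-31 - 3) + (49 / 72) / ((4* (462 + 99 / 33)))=-123091 / 29596320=-0.00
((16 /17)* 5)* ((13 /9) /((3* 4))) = 0.57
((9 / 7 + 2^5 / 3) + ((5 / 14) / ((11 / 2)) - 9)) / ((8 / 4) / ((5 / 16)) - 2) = 3485 / 5082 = 0.69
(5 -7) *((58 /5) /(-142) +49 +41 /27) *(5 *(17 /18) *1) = -8218429 /17253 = -476.35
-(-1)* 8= 8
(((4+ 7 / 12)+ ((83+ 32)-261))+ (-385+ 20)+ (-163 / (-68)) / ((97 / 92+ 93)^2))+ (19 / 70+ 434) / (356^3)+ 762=3082368971255121102901 / 12060119676211582080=255.58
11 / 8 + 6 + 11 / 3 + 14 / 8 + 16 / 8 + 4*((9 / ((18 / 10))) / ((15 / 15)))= 835 / 24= 34.79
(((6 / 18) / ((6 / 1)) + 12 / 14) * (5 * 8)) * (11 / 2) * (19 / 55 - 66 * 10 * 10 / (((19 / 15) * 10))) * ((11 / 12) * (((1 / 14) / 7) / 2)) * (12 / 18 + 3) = -7571694185 / 4223016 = -1792.96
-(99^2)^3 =-941480149401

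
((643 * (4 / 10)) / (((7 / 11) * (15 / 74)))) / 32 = 261701 / 4200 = 62.31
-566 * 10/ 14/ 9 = -2830/ 63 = -44.92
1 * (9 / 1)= 9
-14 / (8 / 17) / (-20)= 119 / 80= 1.49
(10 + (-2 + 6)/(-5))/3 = 46/15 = 3.07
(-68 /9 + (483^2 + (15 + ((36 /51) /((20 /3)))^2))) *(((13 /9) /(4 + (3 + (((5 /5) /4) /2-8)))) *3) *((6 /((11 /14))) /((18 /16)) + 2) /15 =-91506055438928 /135186975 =-676885.15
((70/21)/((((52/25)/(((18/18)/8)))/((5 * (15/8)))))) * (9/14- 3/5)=1875/23296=0.08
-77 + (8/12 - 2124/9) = -937/3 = -312.33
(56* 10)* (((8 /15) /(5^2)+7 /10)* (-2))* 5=-60592 /15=-4039.47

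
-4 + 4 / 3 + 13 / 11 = -49 / 33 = -1.48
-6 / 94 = -3 / 47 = -0.06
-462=-462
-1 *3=-3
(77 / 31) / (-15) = -77 / 465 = -0.17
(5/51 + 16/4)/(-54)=-209/2754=-0.08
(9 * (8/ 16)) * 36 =162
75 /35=15 /7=2.14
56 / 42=1.33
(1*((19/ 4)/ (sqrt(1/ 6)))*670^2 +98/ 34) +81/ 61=4366/ 1037 +2132275*sqrt(6)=5222989.95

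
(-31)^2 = 961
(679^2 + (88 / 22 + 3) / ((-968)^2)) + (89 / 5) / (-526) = 568088482120597 / 1232186560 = 461040.97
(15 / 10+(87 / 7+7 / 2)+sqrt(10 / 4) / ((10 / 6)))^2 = 366* sqrt(10) / 35+149281 / 490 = 337.72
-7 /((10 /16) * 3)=-56 /15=-3.73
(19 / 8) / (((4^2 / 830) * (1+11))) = 7885 / 768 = 10.27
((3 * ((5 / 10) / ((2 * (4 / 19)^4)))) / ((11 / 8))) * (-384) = -1172889 / 11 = -106626.27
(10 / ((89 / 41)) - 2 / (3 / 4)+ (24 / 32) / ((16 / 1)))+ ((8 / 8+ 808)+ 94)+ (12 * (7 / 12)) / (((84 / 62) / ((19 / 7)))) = 36642797 / 39872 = 919.01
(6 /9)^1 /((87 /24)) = 16 /87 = 0.18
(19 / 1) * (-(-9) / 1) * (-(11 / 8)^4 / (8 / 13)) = -32546943 / 32768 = -993.25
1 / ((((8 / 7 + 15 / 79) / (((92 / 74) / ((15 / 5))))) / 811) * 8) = 10315109 / 327228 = 31.52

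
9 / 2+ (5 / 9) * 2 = 101 / 18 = 5.61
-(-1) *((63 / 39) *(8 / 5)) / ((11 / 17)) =2856 / 715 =3.99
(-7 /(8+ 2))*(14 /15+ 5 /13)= -0.92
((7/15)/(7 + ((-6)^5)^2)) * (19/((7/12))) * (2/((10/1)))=76/1511654575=0.00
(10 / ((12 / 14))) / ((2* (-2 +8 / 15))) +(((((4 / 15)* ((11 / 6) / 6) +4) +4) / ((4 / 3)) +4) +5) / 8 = -33179 / 15840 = -2.09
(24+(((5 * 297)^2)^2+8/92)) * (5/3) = 8105028834415.14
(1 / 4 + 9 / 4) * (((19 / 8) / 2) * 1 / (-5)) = -19 / 32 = -0.59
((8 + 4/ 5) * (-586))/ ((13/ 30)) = -154704/ 13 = -11900.31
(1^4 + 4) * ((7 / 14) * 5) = 25 / 2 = 12.50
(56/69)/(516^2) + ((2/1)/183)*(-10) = -15309293/140083938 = -0.11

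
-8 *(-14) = 112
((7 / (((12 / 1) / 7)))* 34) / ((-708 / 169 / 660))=-7742735 / 354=-21872.13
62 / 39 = 1.59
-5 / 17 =-0.29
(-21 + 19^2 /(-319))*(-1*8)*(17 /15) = 192032 /957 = 200.66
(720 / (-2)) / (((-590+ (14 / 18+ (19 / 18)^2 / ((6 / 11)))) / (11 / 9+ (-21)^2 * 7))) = 2161261440 / 1141477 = 1893.39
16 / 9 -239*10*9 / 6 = -32249 / 9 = -3583.22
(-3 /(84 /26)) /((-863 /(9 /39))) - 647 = -7817051 /12082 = -647.00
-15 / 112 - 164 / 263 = -22313 / 29456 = -0.76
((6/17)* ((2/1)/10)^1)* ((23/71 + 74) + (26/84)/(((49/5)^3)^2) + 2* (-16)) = 349381774412017/116945035561249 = 2.99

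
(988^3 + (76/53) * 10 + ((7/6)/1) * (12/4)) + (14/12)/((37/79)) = 5673743409781/5883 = 964430292.33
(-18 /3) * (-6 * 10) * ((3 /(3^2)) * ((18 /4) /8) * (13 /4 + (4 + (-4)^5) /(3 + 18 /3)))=-7430.62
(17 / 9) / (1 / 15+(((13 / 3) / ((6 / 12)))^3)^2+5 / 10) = 13770 / 3089161891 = 0.00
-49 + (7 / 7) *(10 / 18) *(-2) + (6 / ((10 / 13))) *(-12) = -6467 / 45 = -143.71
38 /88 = 19 /44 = 0.43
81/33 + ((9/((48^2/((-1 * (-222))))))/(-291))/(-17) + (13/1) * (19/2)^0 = 35882647/2321792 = 15.45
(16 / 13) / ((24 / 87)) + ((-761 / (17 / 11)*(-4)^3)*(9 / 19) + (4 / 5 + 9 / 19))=313530651 / 20995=14933.59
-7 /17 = -0.41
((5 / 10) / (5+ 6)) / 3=1 / 66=0.02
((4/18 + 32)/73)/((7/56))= 2320/657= 3.53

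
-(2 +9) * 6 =-66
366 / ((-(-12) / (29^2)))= 51301 / 2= 25650.50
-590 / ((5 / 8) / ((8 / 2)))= -3776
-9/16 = -0.56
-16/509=-0.03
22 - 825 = -803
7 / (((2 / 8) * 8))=3.50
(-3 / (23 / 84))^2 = 63504 / 529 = 120.05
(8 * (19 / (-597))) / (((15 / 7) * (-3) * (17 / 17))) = 1064 / 26865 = 0.04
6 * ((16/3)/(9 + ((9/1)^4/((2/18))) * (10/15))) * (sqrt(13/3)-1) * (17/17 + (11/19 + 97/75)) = -130976/56109375 + 130976 * sqrt(39)/168328125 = 0.00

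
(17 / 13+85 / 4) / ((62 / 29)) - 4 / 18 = 10.33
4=4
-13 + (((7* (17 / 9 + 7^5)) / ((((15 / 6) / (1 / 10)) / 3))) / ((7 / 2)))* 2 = 120829 / 15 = 8055.27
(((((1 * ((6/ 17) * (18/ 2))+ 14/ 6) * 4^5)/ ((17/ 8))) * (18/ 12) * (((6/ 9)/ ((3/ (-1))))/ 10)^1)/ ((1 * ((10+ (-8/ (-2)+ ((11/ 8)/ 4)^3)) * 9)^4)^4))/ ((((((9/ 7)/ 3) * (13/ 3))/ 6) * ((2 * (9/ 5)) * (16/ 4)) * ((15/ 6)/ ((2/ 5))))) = -14235189970612559774885257969505569671711378739832186841600816733972820375109632/ 18941052246096003827780973585342525427088113271974972829726030559122687293542351445054127923365687705432955887975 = -0.00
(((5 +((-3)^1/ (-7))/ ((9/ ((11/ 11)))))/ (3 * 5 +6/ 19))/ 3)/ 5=2014/ 91665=0.02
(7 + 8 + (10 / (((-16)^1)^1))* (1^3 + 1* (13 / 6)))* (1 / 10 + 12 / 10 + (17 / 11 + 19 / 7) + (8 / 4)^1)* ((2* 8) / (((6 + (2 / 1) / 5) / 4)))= 3638125 / 3696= 984.34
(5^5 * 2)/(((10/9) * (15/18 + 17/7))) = 236250/137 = 1724.45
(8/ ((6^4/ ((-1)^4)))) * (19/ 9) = 19/ 1458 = 0.01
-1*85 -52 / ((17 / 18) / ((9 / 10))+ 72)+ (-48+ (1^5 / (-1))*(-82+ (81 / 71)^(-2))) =-2037355816 / 38821437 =-52.48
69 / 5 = 13.80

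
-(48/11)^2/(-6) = 384/121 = 3.17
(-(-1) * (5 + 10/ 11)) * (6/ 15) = 26/ 11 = 2.36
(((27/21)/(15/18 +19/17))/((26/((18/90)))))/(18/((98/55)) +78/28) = 2142/5445635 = 0.00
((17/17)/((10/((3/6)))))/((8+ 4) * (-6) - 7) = -1/1580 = -0.00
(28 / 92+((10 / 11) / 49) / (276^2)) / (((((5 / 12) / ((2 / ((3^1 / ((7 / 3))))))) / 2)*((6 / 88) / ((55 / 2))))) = 274916092 / 299943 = 916.56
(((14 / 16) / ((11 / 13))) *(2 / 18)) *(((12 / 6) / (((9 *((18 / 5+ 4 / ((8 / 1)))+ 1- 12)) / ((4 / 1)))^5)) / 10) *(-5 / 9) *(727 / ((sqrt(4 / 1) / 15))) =2117024000000 / 27429282676748997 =0.00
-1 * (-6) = 6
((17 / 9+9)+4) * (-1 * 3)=-134 / 3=-44.67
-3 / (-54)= 1 / 18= 0.06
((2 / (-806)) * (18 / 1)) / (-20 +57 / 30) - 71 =-5178773 / 72943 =-71.00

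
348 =348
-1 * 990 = -990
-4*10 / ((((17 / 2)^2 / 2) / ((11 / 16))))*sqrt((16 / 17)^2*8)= -2.03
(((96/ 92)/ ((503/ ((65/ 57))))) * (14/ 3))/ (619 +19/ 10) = 10400/ 584917071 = 0.00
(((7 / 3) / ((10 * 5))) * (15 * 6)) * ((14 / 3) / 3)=98 / 15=6.53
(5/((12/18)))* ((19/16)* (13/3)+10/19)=25865/608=42.54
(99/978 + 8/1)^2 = 6974881/106276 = 65.63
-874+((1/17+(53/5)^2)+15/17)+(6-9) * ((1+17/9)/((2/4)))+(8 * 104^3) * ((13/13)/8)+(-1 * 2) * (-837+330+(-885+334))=1435907509/1275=1126201.97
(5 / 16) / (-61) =-5 / 976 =-0.01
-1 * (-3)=3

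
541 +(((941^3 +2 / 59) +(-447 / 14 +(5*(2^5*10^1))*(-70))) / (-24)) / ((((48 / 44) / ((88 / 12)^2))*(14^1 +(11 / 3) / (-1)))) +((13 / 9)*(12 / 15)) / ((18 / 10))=-2747820826951489 / 16592688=-165604320.83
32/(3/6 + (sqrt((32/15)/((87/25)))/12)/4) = 300672/4693- 576 * sqrt(290)/4693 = 61.98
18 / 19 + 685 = 685.95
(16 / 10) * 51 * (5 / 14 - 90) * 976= -49975104 / 7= -7139300.57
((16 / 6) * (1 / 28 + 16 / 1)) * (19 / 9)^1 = 17062 / 189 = 90.28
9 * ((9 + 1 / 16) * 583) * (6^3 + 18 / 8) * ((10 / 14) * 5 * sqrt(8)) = 16604787375 * sqrt(2) / 224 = 104833551.37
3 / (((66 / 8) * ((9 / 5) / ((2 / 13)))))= 40 / 1287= 0.03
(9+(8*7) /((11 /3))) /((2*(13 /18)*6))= 801 /286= 2.80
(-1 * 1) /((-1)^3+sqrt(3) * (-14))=-1 /587+14 * sqrt(3) /587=0.04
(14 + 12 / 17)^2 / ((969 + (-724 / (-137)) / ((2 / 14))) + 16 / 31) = 0.21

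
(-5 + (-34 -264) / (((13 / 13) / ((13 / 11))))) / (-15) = 3929 / 165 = 23.81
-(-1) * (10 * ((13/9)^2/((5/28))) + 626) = 742.84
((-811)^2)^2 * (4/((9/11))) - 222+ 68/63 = 133239849449110/63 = 2114918245223.97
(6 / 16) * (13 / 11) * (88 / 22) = 39 / 22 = 1.77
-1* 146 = -146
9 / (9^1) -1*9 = -8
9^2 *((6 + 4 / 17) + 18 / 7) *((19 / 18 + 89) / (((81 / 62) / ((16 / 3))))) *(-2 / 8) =-210652192 / 3213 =-65562.46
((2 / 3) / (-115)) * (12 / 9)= -8 / 1035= -0.01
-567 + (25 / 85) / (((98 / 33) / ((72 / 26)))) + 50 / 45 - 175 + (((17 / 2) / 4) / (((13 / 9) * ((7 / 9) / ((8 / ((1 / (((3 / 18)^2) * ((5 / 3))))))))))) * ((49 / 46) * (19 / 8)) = -105996233069 / 143462592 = -738.84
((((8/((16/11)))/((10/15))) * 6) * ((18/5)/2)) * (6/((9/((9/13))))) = 2673/65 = 41.12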